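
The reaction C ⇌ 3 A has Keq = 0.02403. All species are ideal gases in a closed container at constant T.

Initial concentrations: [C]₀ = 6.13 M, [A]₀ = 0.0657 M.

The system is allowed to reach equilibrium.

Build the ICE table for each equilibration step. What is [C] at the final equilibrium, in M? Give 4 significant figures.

[C]_eq = 5.977 M

Q₀ = 4.6263e-05 vs Keq = 0.02403 ⇒ Q<K, forward
Step 1:
                    C           A
  I              6.13      0.0657
  C           -0.1527       0.458
  E             5.977      0.5237
  solve Keq expr → x = 0.1527; check Q = 0.02403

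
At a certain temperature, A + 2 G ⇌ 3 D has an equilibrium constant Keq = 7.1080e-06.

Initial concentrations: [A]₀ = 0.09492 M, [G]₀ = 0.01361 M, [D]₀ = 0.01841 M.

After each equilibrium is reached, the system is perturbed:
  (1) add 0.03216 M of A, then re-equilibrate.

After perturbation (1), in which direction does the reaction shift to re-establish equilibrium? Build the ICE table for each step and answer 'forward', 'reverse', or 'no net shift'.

Direction: forward

Q₀ = 0.3549 vs Keq = 7.1080e-06 ⇒ Q>K, reverse
Step 1:
                   A          G          D
  init       0.09492    0.01361    0.01841
  Δ         0.005879    0.01176   -0.01764
  eq          0.1008    0.02537 7.7255e-04
  solve Keq expr → x = -0.005879; check Q = 7.1080e-06
Then add 0.03216 M of A.
Step 2:
                   A          G          D
  init         0.133    0.02537 7.7255e-04
  Δ       -2.4520e-05 -4.9040e-05 7.3560e-05
  eq          0.1329    0.02532 8.4611e-04
  solve Keq expr → x = 2.4520e-05; check Q = 7.1080e-06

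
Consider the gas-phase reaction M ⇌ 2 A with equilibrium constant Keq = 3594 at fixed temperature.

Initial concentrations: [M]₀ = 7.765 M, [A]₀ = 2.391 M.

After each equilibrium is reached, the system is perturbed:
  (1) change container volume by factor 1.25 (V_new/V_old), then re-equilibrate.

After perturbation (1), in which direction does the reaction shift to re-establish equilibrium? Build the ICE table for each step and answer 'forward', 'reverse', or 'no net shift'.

Q₀ = 0.7362 vs Keq = 3594 ⇒ Q<K, forward
Step 1:
                   M          A
  Initial      7.765      2.391
  Change      -7.677      15.35
  Equil      0.08762      17.75
  solve Keq expr → x = 7.677; check Q = 3594
Then change container volume by factor 1.25 (V_new/V_old).
Step 2:
                   M          A
  Initial     0.0701       14.2
  Change     -0.0138     0.0276
  Equil       0.0563      14.22
  solve Keq expr → x = 0.0138; check Q = 3594

Direction: forward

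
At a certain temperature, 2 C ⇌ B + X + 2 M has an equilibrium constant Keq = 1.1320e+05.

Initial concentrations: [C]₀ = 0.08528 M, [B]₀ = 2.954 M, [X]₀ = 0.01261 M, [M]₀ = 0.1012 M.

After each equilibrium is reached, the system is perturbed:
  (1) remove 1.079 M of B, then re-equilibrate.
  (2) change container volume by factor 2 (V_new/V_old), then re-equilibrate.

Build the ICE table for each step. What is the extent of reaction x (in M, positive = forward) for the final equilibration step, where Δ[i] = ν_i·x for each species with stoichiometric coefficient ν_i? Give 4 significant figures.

Q₀ = 0.05246 vs Keq = 1.1320e+05 ⇒ Q<K, forward
Step 1:
                   C          B          X          M
  init       0.08528      2.954    0.01261     0.1012
  Δ         -0.08505    0.04253    0.04253    0.08505
  eq      2.2502e-04      2.997    0.05514     0.1863
  solve Keq expr → x = 0.04253; check Q = 1.1320e+05
Then remove 1.079 M of B.
Step 2:
                   C          B          X          M
  init    2.2502e-04      1.918    0.05514     0.1863
  Δ       -4.4934e-05 2.2467e-05 2.2467e-05 4.4934e-05
  eq      1.8008e-04      1.918    0.05516     0.1863
  solve Keq expr → x = 2.2467e-05; check Q = 1.1320e+05
Then change container volume by factor 2 (V_new/V_old).
Step 3:
                   C          B          X          M
  init    9.0042e-05     0.9588    0.02758    0.09315
  Δ       -4.4980e-05 2.2490e-05 2.2490e-05 4.4980e-05
  eq      4.5062e-05     0.9588     0.0276    0.09319
  solve Keq expr → x = 2.2490e-05; check Q = 1.1320e+05

x = 2.2490e-05 M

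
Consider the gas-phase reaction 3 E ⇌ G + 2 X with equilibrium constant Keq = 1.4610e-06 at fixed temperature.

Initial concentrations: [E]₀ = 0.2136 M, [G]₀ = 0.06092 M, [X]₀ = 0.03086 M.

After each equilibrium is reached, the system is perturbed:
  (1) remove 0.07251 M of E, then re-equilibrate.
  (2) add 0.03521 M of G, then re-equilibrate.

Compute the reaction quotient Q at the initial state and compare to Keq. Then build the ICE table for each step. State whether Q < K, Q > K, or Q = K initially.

Q₀ = 0.005953 vs Keq = 1.4610e-06 ⇒ Q>K, reverse
Step 1:
                    E           G           X
  Initial      0.2136     0.06092     0.03086
  Change      0.04518    -0.01506    -0.03012
  Equil        0.2588     0.04586  7.4299e-04
  solve Keq expr → x = -0.01506; check Q = 1.4610e-06
Then remove 0.07251 M of E.
Step 2:
                    E           G           X
  Initial      0.1863     0.04586  7.4299e-04
  Change   4.3046e-04 -1.4349e-04 -2.8697e-04
  Equil        0.1867     0.04572  4.5602e-04
  solve Keq expr → x = -1.4349e-04; check Q = 1.4610e-06
Then add 0.03521 M of G.
Step 3:
                    E           G           X
  Initial      0.1867     0.08093  4.5602e-04
  Change   1.6903e-04 -5.6342e-05 -1.1268e-04
  Equil        0.1869     0.08087  3.4334e-04
  solve Keq expr → x = -5.6342e-05; check Q = 1.4610e-06

Q₀ = 0.005953; Q > K (proceeds reverse)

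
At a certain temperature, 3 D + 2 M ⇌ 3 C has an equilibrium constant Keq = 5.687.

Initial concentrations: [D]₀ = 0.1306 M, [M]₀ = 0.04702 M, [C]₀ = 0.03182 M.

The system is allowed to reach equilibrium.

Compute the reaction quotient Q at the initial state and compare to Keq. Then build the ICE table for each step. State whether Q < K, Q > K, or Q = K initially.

Q₀ = 6.542 vs Keq = 5.687 ⇒ Q>K, reverse
Step 1:
                   D          M          C
  Initial     0.1306    0.04702    0.03182
  Change  9.5416e-04 6.3611e-04 -9.5416e-04
  Equil       0.1316    0.04766    0.03087
  solve Keq expr → x = -3.1805e-04; check Q = 5.687

Q₀ = 6.542; Q > K (proceeds reverse)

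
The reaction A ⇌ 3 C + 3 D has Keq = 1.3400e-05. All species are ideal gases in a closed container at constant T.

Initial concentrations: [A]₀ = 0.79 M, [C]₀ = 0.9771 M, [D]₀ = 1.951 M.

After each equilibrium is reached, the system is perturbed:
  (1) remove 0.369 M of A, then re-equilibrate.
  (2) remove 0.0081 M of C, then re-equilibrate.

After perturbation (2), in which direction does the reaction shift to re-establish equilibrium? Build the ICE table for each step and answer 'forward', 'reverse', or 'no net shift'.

Q₀ = 8.769 vs Keq = 1.3400e-05 ⇒ Q>K, reverse
Step 1:
                    A           C           D
  Initial        0.79      0.9771       1.951
  Change       0.3175     -0.9525     -0.9525
  Equil         1.107     0.02461      0.9985
  solve Keq expr → x = -0.3175; check Q = 1.3400e-05
Then remove 0.369 M of A.
Step 2:
                    A           C           D
  Initial      0.7385     0.02461      0.9985
  Change     0.001011   -0.003034   -0.003034
  Equil        0.7395     0.02158      0.9955
  solve Keq expr → x = -0.001011; check Q = 1.3400e-05
Then remove 0.0081 M of C.
Step 3:
                    A           C           D
  Initial      0.7395     0.01348      0.9955
  Change    -0.002635    0.007905    0.007905
  Equil        0.7369     0.02138       1.003
  solve Keq expr → x = 0.002635; check Q = 1.3400e-05

Direction: forward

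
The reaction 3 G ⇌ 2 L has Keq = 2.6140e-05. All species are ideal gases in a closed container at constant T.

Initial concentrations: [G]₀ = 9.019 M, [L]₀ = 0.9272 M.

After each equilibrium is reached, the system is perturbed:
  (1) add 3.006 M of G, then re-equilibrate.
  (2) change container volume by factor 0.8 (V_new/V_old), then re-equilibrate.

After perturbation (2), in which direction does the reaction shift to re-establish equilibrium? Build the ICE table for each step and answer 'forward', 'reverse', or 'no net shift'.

Q₀ = 0.001172 vs Keq = 2.6140e-05 ⇒ Q>K, reverse
Step 1:
                  G         L
  init        9.019    0.9272
  Δ           1.142   -0.7616
  eq          10.16    0.1656
  solve Keq expr → x = -0.3808; check Q = 2.6140e-05
Then add 3.006 M of G.
Step 2:
                  G         L
  init        13.17    0.1656
  Δ         -0.1133   0.07553
  eq          13.05    0.2411
  solve Keq expr → x = 0.03777; check Q = 2.6140e-05
Then change container volume by factor 0.8 (V_new/V_old).
Step 3:
                  G         L
  init        16.32    0.3014
  Δ          -0.051     0.034
  eq          16.27    0.3354
  solve Keq expr → x = 0.017; check Q = 2.6140e-05

Direction: forward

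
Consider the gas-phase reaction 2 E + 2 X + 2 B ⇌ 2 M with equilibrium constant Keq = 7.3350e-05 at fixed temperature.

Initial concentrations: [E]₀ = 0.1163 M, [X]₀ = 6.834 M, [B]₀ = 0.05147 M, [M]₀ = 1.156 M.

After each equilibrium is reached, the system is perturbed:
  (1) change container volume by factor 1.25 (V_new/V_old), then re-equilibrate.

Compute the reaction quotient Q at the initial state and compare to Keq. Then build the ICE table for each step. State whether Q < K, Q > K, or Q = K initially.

Q₀ = 798.5 vs Keq = 7.3350e-05 ⇒ Q>K, reverse
Step 1:
                    E           X           B           M
  init         0.1163       6.834     0.05147       1.156
  Δ             1.067       1.067       1.067      -1.067
  eq            1.183       7.901       1.118     0.08948
  solve Keq expr → x = -0.5333; check Q = 7.3350e-05
Then change container volume by factor 1.25 (V_new/V_old).
Step 2:
                    E           X           B           M
  init         0.9463        6.32      0.8944     0.07158
  Δ           0.02325     0.02325     0.02325    -0.02325
  eq           0.9695       6.344      0.9176     0.04834
  solve Keq expr → x = -0.01162; check Q = 7.3350e-05

Q₀ = 798.5; Q > K (proceeds reverse)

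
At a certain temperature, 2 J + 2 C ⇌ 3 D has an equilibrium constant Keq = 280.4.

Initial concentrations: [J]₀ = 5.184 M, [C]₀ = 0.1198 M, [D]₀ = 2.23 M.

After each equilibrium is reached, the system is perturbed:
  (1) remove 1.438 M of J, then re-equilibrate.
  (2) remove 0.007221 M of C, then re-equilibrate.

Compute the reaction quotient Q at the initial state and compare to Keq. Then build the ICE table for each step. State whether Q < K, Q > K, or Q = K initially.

Q₀ = 28.75 vs Keq = 280.4 ⇒ Q<K, forward
Step 1:
                   J          C          D
  I            5.184     0.1198       2.23
  C         -0.07776   -0.07776     0.1166
  E            5.106    0.04204      2.347
  solve Keq expr → x = 0.03888; check Q = 280.4
Then remove 1.438 M of J.
Step 2:
                   J          C          D
  I            3.668    0.04204      2.347
  C          0.01538    0.01538   -0.02307
  E            3.684    0.05742      2.324
  solve Keq expr → x = -0.00769; check Q = 280.4
Then remove 0.007221 M of C.
Step 3:
                   J          C          D
  I            3.684     0.0502      2.324
  C         0.006742   0.006742   -0.01011
  E             3.69    0.05694      2.313
  solve Keq expr → x = -0.003371; check Q = 280.4

Q₀ = 28.75; Q < K (proceeds forward)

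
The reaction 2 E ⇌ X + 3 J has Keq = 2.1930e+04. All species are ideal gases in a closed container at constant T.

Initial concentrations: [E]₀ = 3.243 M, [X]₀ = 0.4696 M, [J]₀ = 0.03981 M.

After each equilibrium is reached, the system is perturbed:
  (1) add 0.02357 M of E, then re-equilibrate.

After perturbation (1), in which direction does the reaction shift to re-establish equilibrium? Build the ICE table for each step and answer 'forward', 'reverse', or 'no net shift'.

Direction: forward

Q₀ = 2.8172e-06 vs Keq = 2.1930e+04 ⇒ Q<K, forward
Step 1:
                    E           X           J
  I             3.243      0.4696     0.03981
  C            -3.143       1.571       4.714
  E               0.1       2.041       4.754
  solve Keq expr → x = 1.571; check Q = 2.1930e+04
Then add 0.02357 M of E.
Step 2:
                    E           X           J
  I            0.1236       2.041       4.754
  C          -0.02224     0.01112     0.03336
  E            0.1013       2.052       4.788
  solve Keq expr → x = 0.01112; check Q = 2.1930e+04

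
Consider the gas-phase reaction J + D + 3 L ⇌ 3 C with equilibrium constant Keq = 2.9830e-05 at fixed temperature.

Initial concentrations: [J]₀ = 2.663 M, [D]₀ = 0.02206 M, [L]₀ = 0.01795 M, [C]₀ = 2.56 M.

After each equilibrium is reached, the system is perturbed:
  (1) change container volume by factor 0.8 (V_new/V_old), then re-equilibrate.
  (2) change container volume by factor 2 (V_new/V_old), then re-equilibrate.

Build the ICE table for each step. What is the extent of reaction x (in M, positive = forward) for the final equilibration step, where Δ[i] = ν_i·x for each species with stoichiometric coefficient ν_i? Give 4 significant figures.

x = -0.009274 M

Q₀ = 4.9380e+07 vs Keq = 2.9830e-05 ⇒ Q>K, reverse
Step 1:
                    J           D           L           C
  I             2.663     0.02206     0.01795        2.56
  C            0.8169      0.8169       2.451      -2.451
  E              3.48      0.8389       2.469      0.1094
  solve Keq expr → x = -0.8169; check Q = 2.9830e-05
Then change container volume by factor 0.8 (V_new/V_old).
Step 2:
                    J           D           L           C
  I              4.35       1.049       3.086      0.1368
  C          -0.00682    -0.00682    -0.02046     0.02046
  E             4.343       1.042       3.065      0.1572
  solve Keq expr → x = 0.00682; check Q = 2.9830e-05
Then change container volume by factor 2 (V_new/V_old).
Step 3:
                    J           D           L           C
  I             2.172      0.5209       1.533     0.07862
  C          0.009274    0.009274     0.02782    -0.02782
  E             2.181      0.5302        1.56     0.05079
  solve Keq expr → x = -0.009274; check Q = 2.9830e-05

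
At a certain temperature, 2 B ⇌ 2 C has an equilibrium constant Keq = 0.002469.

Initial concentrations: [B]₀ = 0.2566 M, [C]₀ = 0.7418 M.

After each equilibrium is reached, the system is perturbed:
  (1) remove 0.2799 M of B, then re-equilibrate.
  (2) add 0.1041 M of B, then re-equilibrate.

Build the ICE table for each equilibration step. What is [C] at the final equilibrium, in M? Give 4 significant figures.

[C]_eq = 0.03894 M

Q₀ = 8.357 vs Keq = 0.002469 ⇒ Q>K, reverse
Step 1:
                  B         C
  Initial    0.2566    0.7418
  Change     0.6945   -0.6945
  Equil      0.9511   0.04726
  solve Keq expr → x = -0.3473; check Q = 0.002469
Then remove 0.2799 M of B.
Step 2:
                  B         C
  Initial    0.6712   0.04726
  Change    0.01325  -0.01325
  Equil      0.6845   0.03401
  solve Keq expr → x = -0.006625; check Q = 0.002469
Then add 0.1041 M of B.
Step 3:
                  B         C
  Initial    0.7886   0.03401
  Change  -0.004928  0.004928
  Equil      0.7837   0.03894
  solve Keq expr → x = 0.002464; check Q = 0.002469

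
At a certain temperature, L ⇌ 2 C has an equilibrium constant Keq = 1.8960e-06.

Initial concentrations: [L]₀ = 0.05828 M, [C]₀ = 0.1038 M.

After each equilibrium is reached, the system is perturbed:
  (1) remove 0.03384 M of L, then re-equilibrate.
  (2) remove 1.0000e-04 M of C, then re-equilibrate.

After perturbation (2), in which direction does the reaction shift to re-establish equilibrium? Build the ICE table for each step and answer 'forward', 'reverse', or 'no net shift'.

Q₀ = 0.1849 vs Keq = 1.8960e-06 ⇒ Q>K, reverse
Step 1:
                    L           C
  Initial     0.05828      0.1038
  Change      0.05167     -0.1033
  Equil          0.11  4.5658e-04
  solve Keq expr → x = -0.05167; check Q = 1.8960e-06
Then remove 0.03384 M of L.
Step 2:
                    L           C
  Initial     0.07611  4.5658e-04
  Change   3.8305e-05 -7.6609e-05
  Equil       0.07615  3.7997e-04
  solve Keq expr → x = -3.8305e-05; check Q = 1.8960e-06
Then remove 1.0000e-04 M of C.
Step 3:
                    L           C
  Initial     0.07615  2.7997e-04
  Change  -4.9938e-05  9.9875e-05
  Equil        0.0761  3.7985e-04
  solve Keq expr → x = 4.9938e-05; check Q = 1.8960e-06

Direction: forward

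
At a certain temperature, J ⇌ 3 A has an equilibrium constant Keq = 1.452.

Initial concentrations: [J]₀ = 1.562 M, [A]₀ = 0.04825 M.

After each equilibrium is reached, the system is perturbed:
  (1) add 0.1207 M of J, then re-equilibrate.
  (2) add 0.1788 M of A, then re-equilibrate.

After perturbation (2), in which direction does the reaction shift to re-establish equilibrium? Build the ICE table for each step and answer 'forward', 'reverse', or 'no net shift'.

Q₀ = 7.1914e-05 vs Keq = 1.452 ⇒ Q<K, forward
Step 1:
                   J          A
  I            1.562    0.04825
  C          -0.3827      1.148
  E            1.179      1.196
  solve Keq expr → x = 0.3827; check Q = 1.452
Then add 0.1207 M of J.
Step 2:
                   J          A
  I              1.3      1.196
  C          -0.0119    0.03571
  E            1.288      1.232
  solve Keq expr → x = 0.0119; check Q = 1.452
Then add 0.1788 M of A.
Step 3:
                   J          A
  I            1.288      1.411
  C          0.05394    -0.1618
  E            1.342      1.249
  solve Keq expr → x = -0.05394; check Q = 1.452

Direction: reverse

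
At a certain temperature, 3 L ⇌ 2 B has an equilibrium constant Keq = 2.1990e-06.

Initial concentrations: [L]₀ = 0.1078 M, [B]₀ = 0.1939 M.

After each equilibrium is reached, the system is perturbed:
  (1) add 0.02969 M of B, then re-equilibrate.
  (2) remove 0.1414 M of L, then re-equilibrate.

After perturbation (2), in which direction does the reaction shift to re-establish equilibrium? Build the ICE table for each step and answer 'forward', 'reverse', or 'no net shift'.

Q₀ = 30.01 vs Keq = 2.1990e-06 ⇒ Q>K, reverse
Step 1:
                  L         B
  I          0.1078    0.1939
  C          0.2903   -0.1935
  E          0.3981 3.7247e-04
  solve Keq expr → x = -0.09676; check Q = 2.1990e-06
Then add 0.02969 M of B.
Step 2:
                  L         B
  I          0.3981   0.03006
  C         0.04444  -0.02963
  E          0.4425 4.3654e-04
  solve Keq expr → x = -0.01481; check Q = 2.1990e-06
Then remove 0.1414 M of L.
Step 3:
                  L         B
  I          0.3011 4.3654e-04
  C       2.8672e-04 -1.9115e-04
  E          0.3014 2.4539e-04
  solve Keq expr → x = -9.5574e-05; check Q = 2.1990e-06

Direction: reverse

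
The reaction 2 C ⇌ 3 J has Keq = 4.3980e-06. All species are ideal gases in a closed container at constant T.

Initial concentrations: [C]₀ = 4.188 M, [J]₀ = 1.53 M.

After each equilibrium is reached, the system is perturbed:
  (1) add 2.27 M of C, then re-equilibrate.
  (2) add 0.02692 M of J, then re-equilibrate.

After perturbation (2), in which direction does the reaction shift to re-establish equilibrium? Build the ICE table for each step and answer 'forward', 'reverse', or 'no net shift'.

Q₀ = 0.2042 vs Keq = 4.3980e-06 ⇒ Q>K, reverse
Step 1:
                  C         J
  Initial     4.188      1.53
  Change     0.9873    -1.481
  Equil       5.175   0.04902
  solve Keq expr → x = -0.4937; check Q = 4.3980e-06
Then add 2.27 M of C.
Step 2:
                  C         J
  Initial     7.445   0.04902
  Change  -0.008933    0.0134
  Equil       7.436   0.06242
  solve Keq expr → x = 0.004467; check Q = 4.3980e-06
Then add 0.02692 M of J.
Step 3:
                  C         J
  Initial     7.436   0.08934
  Change    0.01788  -0.02682
  Equil       7.454   0.06252
  solve Keq expr → x = -0.00894; check Q = 4.3980e-06

Direction: reverse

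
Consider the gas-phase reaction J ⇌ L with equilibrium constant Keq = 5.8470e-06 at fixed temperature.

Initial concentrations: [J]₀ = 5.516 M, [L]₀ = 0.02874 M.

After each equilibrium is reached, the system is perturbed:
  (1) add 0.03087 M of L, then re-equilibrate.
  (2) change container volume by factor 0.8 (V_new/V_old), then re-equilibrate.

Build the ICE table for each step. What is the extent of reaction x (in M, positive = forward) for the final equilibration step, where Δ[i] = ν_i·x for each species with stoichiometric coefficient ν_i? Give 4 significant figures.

x = 0 M

Q₀ = 0.00521 vs Keq = 5.8470e-06 ⇒ Q>K, reverse
Step 1:
                   J          L
  init         5.516    0.02874
  Δ          0.02871   -0.02871
  eq           5.545 3.2420e-05
  solve Keq expr → x = -0.02871; check Q = 5.8470e-06
Then add 0.03087 M of L.
Step 2:
                   J          L
  init         5.545     0.0309
  Δ          0.03087   -0.03087
  eq           5.576 3.2600e-05
  solve Keq expr → x = -0.03087; check Q = 5.8470e-06
Then change container volume by factor 0.8 (V_new/V_old).
Step 3:
                   J          L
  init         6.969 4.0751e-05
  Δ                0          0
  eq           6.969 4.0751e-05
  solve Keq expr → x = 0; check Q = 5.8470e-06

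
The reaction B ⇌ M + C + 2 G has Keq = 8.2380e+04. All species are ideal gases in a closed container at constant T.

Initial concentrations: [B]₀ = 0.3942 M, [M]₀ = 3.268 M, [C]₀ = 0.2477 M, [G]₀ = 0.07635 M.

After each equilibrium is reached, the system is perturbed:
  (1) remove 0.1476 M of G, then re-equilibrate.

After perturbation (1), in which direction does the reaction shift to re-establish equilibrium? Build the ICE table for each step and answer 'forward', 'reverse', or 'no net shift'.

Q₀ = 0.01197 vs Keq = 8.2380e+04 ⇒ Q<K, forward
Step 1:
                  B         M         C         G
  I          0.3942     3.268    0.2477   0.07635
  C         -0.3942    0.3942    0.3942    0.7884
  E       2.1336e-05     3.662    0.6419    0.8647
  solve Keq expr → x = 0.3942; check Q = 8.2380e+04
Then remove 0.1476 M of G.
Step 2:
                  B         M         C         G
  I       2.1336e-05     3.662    0.6419    0.7171
  C       -6.6614e-06 6.6614e-06 6.6614e-06 1.3323e-05
  E       1.4674e-05     3.662    0.6419    0.7171
  solve Keq expr → x = 6.6614e-06; check Q = 8.2380e+04

Direction: forward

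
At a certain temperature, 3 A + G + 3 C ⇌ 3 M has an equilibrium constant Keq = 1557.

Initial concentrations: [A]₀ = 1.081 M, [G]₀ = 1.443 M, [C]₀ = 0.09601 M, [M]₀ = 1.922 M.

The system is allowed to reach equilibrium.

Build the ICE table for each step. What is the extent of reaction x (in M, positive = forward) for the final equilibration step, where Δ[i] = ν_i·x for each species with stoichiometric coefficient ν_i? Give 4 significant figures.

x = -0.01104 M

Q₀ = 4401 vs Keq = 1557 ⇒ Q>K, reverse
Step 1:
                    A           G           C           M
  I             1.081       1.443     0.09601       1.922
  C           0.03311     0.01104     0.03311    -0.03311
  E             1.114       1.454      0.1291       1.889
  solve Keq expr → x = -0.01104; check Q = 1557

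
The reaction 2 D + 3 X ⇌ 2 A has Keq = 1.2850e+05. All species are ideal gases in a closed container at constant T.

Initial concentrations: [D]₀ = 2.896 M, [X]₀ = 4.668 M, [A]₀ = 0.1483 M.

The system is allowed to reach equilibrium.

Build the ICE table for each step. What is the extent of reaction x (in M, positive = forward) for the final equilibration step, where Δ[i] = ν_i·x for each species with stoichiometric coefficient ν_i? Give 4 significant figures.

Q₀ = 2.5781e-05 vs Keq = 1.2850e+05 ⇒ Q<K, forward
Step 1:
                  D         X         A
  I           2.896     4.668    0.1483
  C           -2.86     -4.29      2.86
  E         0.03609    0.3781     3.008
  solve Keq expr → x = 1.43; check Q = 1.2850e+05

x = 1.43 M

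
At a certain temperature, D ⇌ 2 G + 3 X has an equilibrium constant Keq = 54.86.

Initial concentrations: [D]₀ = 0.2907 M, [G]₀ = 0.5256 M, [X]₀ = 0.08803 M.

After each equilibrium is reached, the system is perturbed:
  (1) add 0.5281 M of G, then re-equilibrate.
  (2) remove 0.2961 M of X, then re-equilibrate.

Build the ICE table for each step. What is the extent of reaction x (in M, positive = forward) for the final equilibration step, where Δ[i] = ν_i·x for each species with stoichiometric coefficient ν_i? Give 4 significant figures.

Q₀ = 6.4827e-04 vs Keq = 54.86 ⇒ Q<K, forward
Step 1:
                   D          G          X
  Initial     0.2907     0.5256    0.08803
  Change     -0.2747     0.5494     0.8241
  Equil      0.01599      1.075     0.9122
  solve Keq expr → x = 0.2747; check Q = 54.86
Then add 0.5281 M of G.
Step 2:
                   D          G          X
  Initial    0.01599      1.603     0.9122
  Change     0.01386   -0.02772   -0.04159
  Equil      0.02985      1.575     0.8706
  solve Keq expr → x = -0.01386; check Q = 54.86
Then remove 0.2961 M of X.
Step 3:
                   D          G          X
  Initial    0.02985      1.575     0.5745
  Change    -0.01808    0.03617    0.05425
  Equil      0.01177      1.612     0.6287
  solve Keq expr → x = 0.01808; check Q = 54.86

x = 0.01808 M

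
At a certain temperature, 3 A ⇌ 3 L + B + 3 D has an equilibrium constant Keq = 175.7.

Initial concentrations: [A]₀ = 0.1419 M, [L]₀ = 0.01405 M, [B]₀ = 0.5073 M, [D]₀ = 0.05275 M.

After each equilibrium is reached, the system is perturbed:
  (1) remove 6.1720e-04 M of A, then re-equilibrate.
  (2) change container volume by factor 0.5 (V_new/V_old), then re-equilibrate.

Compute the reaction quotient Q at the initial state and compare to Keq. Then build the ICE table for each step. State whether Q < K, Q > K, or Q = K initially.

Q₀ = 7.2279e-08; Q < K (proceeds forward)

Q₀ = 7.2279e-08 vs Keq = 175.7 ⇒ Q<K, forward
Step 1:
                    A           L           B           D
  Initial      0.1419     0.01405      0.5073     0.05275
  Change      -0.1377      0.1377     0.04589      0.1377
  Equil      0.004234      0.1517      0.5532      0.1904
  solve Keq expr → x = 0.04589; check Q = 175.7
Then remove 6.1720e-04 M of A.
Step 2:
                    A           L           B           D
  Initial    0.003617      0.1517      0.5532      0.1904
  Change   5.8730e-04 -5.8730e-04 -1.9577e-04 -5.8730e-04
  Equil      0.004204      0.1511       0.553      0.1898
  solve Keq expr → x = -1.9577e-04; check Q = 175.7
Then change container volume by factor 0.5 (V_new/V_old).
Step 3:
                    A           L           B           D
  Initial    0.008409      0.3023       1.106      0.3797
  Change      0.01135    -0.01135   -0.003784    -0.01135
  Equil       0.01976      0.2909       1.102      0.3683
  solve Keq expr → x = -0.003784; check Q = 175.7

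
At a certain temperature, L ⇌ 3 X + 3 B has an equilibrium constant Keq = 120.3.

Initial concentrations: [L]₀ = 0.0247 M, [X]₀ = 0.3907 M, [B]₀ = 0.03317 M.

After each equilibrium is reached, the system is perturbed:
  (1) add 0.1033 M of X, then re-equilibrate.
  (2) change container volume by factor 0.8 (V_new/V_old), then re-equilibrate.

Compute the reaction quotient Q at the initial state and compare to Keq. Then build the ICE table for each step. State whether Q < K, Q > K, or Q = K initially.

Q₀ = 8.8119e-05; Q < K (proceeds forward)

Q₀ = 8.8119e-05 vs Keq = 120.3 ⇒ Q<K, forward
Step 1:
                  L         X         B
  Initial    0.0247    0.3907   0.03317
  Change    -0.0247    0.0741    0.0741
  Equil   1.0302e-06    0.4648    0.1073
  solve Keq expr → x = 0.0247; check Q = 120.3
Then add 0.1033 M of X.
Step 2:
                  L         X         B
  Initial 1.0302e-06    0.5681    0.1073
  Change  8.5068e-07 -2.5521e-06 -2.5521e-06
  Equil   1.8809e-06    0.5681    0.1073
  solve Keq expr → x = -8.5068e-07; check Q = 120.3
Then change container volume by factor 0.8 (V_new/V_old).
Step 3:
                  L         X         B
  Initial 2.3511e-06    0.7101    0.1341
  Change  4.8211e-06 -1.4463e-05 -1.4463e-05
  Equil   7.1722e-06    0.7101    0.1341
  solve Keq expr → x = -4.8211e-06; check Q = 120.3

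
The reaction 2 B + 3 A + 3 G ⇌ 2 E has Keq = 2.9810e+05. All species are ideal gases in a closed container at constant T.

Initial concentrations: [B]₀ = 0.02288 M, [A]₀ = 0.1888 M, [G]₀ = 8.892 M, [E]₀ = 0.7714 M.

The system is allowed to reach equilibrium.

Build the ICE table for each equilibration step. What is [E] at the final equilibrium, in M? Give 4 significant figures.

Q₀ = 240.2 vs Keq = 2.9810e+05 ⇒ Q<K, forward
Step 1:
                  B         A         G         E
  init      0.02288    0.1888     8.892    0.7714
  Δ        -0.02198  -0.03298  -0.03298   0.02198
  eq      8.9593e-04    0.1558     8.859    0.7934
  solve Keq expr → x = 0.01099; check Q = 2.9810e+05

[E]_eq = 0.7934 M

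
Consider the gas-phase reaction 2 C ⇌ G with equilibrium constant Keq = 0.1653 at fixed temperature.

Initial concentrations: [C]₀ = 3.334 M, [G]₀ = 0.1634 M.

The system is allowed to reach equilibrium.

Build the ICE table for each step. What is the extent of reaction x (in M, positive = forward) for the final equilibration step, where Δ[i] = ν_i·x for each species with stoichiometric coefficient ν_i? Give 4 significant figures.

x = 0.5956 M

Q₀ = 0.0147 vs Keq = 0.1653 ⇒ Q<K, forward
Step 1:
                  C         G
  init        3.334    0.1634
  Δ          -1.191    0.5956
  eq          2.143     0.759
  solve Keq expr → x = 0.5956; check Q = 0.1653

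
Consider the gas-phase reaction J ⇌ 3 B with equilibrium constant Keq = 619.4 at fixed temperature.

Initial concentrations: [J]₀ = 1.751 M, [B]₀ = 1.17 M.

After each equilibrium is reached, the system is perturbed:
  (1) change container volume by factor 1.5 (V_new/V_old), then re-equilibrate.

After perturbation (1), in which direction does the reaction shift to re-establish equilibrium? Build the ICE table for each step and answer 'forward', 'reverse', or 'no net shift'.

Direction: forward

Q₀ = 0.9147 vs Keq = 619.4 ⇒ Q<K, forward
Step 1:
                    J           B
  init          1.751        1.17
  Δ             -1.47       4.411
  eq           0.2807       5.581
  solve Keq expr → x = 1.47; check Q = 619.4
Then change container volume by factor 1.5 (V_new/V_old).
Step 2:
                    J           B
  init         0.1871       3.721
  Δ          -0.08553      0.2566
  eq           0.1016       3.977
  solve Keq expr → x = 0.08553; check Q = 619.4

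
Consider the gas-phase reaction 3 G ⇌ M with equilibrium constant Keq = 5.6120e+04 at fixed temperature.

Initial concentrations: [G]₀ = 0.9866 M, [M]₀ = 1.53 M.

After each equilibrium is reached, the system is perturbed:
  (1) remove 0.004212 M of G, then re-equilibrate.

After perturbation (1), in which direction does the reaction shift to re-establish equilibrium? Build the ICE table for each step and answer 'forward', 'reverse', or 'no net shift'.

Q₀ = 1.593 vs Keq = 5.6120e+04 ⇒ Q<K, forward
Step 1:
                   G          M
  init        0.9866       1.53
  Δ          -0.9545     0.3182
  eq         0.03205      1.848
  solve Keq expr → x = 0.3182; check Q = 5.6120e+04
Then remove 0.004212 M of G.
Step 2:
                   G          M
  init       0.02784      1.848
  Δ         0.004204  -0.001401
  eq         0.03205      1.847
  solve Keq expr → x = -0.001401; check Q = 5.6120e+04

Direction: reverse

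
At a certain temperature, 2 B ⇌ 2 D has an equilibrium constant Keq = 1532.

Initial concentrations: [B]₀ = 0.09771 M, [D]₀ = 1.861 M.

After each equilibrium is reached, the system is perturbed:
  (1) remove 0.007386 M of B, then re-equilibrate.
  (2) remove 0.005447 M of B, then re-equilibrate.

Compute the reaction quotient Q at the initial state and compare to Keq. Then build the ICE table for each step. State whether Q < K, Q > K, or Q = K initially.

Q₀ = 362.8; Q < K (proceeds forward)

Q₀ = 362.8 vs Keq = 1532 ⇒ Q<K, forward
Step 1:
                    B           D
  Initial     0.09771       1.861
  Change     -0.04891     0.04891
  Equil        0.0488        1.91
  solve Keq expr → x = 0.02446; check Q = 1532
Then remove 0.007386 M of B.
Step 2:
                    B           D
  Initial     0.04141        1.91
  Change     0.007202   -0.007202
  Equil       0.04861       1.903
  solve Keq expr → x = -0.003601; check Q = 1532
Then remove 0.005447 M of B.
Step 3:
                    B           D
  Initial     0.04317       1.903
  Change     0.005311   -0.005311
  Equil       0.04848       1.897
  solve Keq expr → x = -0.002656; check Q = 1532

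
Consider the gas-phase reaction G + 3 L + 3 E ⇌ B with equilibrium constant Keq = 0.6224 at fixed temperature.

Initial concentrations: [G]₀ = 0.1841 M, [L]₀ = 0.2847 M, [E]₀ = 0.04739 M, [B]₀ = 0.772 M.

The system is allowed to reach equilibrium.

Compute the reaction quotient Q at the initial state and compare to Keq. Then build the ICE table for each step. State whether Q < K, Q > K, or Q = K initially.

Q₀ = 1.7074e+06; Q > K (proceeds reverse)

Q₀ = 1.7074e+06 vs Keq = 0.6224 ⇒ Q>K, reverse
Step 1:
                    G           L           E           B
  init         0.1841      0.2847     0.04739       0.772
  Δ            0.3048      0.9145      0.9145     -0.3048
  eq           0.4889       1.199      0.9619      0.4672
  solve Keq expr → x = -0.3048; check Q = 0.6224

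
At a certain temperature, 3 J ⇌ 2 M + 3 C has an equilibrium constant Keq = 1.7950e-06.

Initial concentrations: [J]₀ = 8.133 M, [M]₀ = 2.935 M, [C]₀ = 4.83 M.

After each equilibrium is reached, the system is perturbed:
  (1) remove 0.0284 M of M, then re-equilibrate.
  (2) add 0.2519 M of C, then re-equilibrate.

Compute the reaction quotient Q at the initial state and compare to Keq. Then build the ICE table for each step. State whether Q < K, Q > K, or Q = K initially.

Q₀ = 1.804 vs Keq = 1.7950e-06 ⇒ Q>K, reverse
Step 1:
                    J           M           C
  init          8.133       2.935        4.83
  Δ              4.22      -2.813       -4.22
  eq            12.35       0.122      0.6104
  solve Keq expr → x = -1.407; check Q = 1.7950e-06
Then remove 0.0284 M of M.
Step 2:
                    J           M           C
  init          12.35     0.09356      0.6104
  Δ          -0.02949     0.01966     0.02949
  eq            12.32      0.1132      0.6399
  solve Keq expr → x = 0.00983; check Q = 1.7950e-06
Then add 0.2519 M of C.
Step 3:
                    J           M           C
  init          12.32      0.1132      0.8918
  Δ           0.05541    -0.03694    -0.05541
  eq            12.38     0.07628      0.8364
  solve Keq expr → x = -0.01847; check Q = 1.7950e-06

Q₀ = 1.804; Q > K (proceeds reverse)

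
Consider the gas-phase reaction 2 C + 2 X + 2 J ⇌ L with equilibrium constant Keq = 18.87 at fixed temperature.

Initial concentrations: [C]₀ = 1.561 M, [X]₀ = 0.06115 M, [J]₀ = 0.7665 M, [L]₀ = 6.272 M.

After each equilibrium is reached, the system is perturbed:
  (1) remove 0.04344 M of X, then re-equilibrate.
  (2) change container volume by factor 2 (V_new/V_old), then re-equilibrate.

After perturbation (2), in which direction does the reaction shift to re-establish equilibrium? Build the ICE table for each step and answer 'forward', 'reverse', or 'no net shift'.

Q₀ = 1172 vs Keq = 18.87 ⇒ Q>K, reverse
Step 1:
                    C           X           J           L
  I             1.561     0.06115      0.7665       6.272
  C            0.2493      0.2493      0.2493     -0.1246
  E              1.81      0.3104       1.016       6.147
  solve Keq expr → x = -0.1246; check Q = 18.87
Then remove 0.04344 M of X.
Step 2:
                    C           X           J           L
  I              1.81       0.267       1.016       6.147
  C           0.02949     0.02949     0.02949    -0.01475
  E              1.84      0.2965       1.045       6.133
  solve Keq expr → x = -0.01475; check Q = 18.87
Then change container volume by factor 2 (V_new/V_old).
Step 3:
                    C           X           J           L
  I            0.9199      0.1482      0.5226       3.066
  C            0.2698      0.2698      0.2698     -0.1349
  E              1.19      0.4181      0.7925       2.931
  solve Keq expr → x = -0.1349; check Q = 18.87

Direction: reverse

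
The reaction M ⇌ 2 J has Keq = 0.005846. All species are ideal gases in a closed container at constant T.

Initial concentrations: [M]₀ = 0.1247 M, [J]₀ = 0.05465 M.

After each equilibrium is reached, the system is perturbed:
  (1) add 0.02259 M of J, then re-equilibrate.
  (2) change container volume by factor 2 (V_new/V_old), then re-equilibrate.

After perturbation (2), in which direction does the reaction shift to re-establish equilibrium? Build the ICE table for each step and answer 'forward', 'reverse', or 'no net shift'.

Q₀ = 0.02395 vs Keq = 0.005846 ⇒ Q>K, reverse
Step 1:
                   M          J
  Initial     0.1247    0.05465
  Change     0.01313   -0.02626
  Equil       0.1378    0.02839
  solve Keq expr → x = -0.01313; check Q = 0.005846
Then add 0.02259 M of J.
Step 2:
                   M          J
  Initial     0.1378    0.05098
  Change     0.01075    -0.0215
  Equil       0.1486    0.02947
  solve Keq expr → x = -0.01075; check Q = 0.005846
Then change container volume by factor 2 (V_new/V_old).
Step 3:
                   M          J
  Initial    0.07429    0.01474
  Change    -0.00285     0.0057
  Equil      0.07144    0.02044
  solve Keq expr → x = 0.00285; check Q = 0.005846

Direction: forward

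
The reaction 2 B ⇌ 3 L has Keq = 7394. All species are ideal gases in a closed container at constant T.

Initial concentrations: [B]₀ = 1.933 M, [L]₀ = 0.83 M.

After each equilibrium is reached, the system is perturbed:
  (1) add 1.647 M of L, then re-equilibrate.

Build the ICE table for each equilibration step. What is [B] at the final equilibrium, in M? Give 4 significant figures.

[B]_eq = 0.1368 M

Q₀ = 0.153 vs Keq = 7394 ⇒ Q<K, forward
Step 1:
                   B          L
  I            1.933       0.83
  C           -1.853       2.78
  E          0.07976       3.61
  solve Keq expr → x = 0.9266; check Q = 7394
Then add 1.647 M of L.
Step 2:
                   B          L
  I          0.07976      5.257
  C            0.057    -0.0855
  E           0.1368      5.171
  solve Keq expr → x = -0.0285; check Q = 7394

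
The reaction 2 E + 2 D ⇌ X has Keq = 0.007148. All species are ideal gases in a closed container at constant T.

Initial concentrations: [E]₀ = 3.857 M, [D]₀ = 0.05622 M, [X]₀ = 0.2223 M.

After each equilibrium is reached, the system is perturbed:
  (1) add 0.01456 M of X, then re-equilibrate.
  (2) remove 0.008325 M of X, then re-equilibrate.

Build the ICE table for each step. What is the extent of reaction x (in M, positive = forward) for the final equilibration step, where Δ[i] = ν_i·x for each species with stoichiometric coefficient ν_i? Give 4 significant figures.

Q₀ = 4.728 vs Keq = 0.007148 ⇒ Q>K, reverse
Step 1:
                  E         D         X
  init        3.857   0.05622    0.2223
  Δ          0.3926    0.3926   -0.1963
  eq           4.25    0.4488     0.026
  solve Keq expr → x = -0.1963; check Q = 0.007148
Then add 0.01456 M of X.
Step 2:
                  E         D         X
  init         4.25    0.4488   0.04056
  Δ         0.02302   0.02302  -0.01151
  eq          4.273    0.4718   0.02905
  solve Keq expr → x = -0.01151; check Q = 0.007148
Then remove 0.008325 M of X.
Step 3:
                  E         D         X
  init        4.273    0.4718   0.02073
  Δ        -0.01313  -0.01313  0.006563
  eq          4.259    0.4587   0.02729
  solve Keq expr → x = 0.006563; check Q = 0.007148

x = 0.006563 M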